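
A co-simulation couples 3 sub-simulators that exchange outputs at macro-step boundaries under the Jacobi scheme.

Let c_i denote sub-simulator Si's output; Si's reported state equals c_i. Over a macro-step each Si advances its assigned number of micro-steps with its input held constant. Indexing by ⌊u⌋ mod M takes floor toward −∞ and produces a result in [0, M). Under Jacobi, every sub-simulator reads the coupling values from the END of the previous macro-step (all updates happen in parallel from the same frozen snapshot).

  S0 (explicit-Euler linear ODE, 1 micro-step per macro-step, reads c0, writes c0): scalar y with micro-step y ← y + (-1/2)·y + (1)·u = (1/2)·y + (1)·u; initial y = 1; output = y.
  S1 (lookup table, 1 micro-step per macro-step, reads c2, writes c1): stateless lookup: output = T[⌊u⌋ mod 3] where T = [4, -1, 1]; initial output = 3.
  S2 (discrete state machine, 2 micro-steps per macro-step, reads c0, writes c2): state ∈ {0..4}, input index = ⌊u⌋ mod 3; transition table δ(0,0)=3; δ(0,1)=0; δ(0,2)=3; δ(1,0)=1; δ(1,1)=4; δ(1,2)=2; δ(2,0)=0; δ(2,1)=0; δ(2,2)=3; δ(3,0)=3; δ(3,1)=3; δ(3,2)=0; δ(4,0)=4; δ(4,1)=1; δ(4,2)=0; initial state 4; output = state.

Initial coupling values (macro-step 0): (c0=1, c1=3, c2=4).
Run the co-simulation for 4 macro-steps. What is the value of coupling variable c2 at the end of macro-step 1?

macro 1: S0 reads c0=1 → after 1×micro: 3/2; S1 reads c2=4 → after 1×micro: -1; S2 reads c0=1 → after 2×micro: 4 ⇒ (c0=3/2, c1=-1, c2=4)
macro 2: S0 reads c0=3/2 → after 1×micro: 9/4; S1 reads c2=4 → after 1×micro: -1; S2 reads c0=3/2 → after 2×micro: 4 ⇒ (c0=9/4, c1=-1, c2=4)
macro 3: S0 reads c0=9/4 → after 1×micro: 27/8; S1 reads c2=4 → after 1×micro: -1; S2 reads c0=9/4 → after 2×micro: 3 ⇒ (c0=27/8, c1=-1, c2=3)
macro 4: S0 reads c0=27/8 → after 1×micro: 81/16; S1 reads c2=3 → after 1×micro: 4; S2 reads c0=27/8 → after 2×micro: 3 ⇒ (c0=81/16, c1=4, c2=3)

c2 at macro-step 1 = 4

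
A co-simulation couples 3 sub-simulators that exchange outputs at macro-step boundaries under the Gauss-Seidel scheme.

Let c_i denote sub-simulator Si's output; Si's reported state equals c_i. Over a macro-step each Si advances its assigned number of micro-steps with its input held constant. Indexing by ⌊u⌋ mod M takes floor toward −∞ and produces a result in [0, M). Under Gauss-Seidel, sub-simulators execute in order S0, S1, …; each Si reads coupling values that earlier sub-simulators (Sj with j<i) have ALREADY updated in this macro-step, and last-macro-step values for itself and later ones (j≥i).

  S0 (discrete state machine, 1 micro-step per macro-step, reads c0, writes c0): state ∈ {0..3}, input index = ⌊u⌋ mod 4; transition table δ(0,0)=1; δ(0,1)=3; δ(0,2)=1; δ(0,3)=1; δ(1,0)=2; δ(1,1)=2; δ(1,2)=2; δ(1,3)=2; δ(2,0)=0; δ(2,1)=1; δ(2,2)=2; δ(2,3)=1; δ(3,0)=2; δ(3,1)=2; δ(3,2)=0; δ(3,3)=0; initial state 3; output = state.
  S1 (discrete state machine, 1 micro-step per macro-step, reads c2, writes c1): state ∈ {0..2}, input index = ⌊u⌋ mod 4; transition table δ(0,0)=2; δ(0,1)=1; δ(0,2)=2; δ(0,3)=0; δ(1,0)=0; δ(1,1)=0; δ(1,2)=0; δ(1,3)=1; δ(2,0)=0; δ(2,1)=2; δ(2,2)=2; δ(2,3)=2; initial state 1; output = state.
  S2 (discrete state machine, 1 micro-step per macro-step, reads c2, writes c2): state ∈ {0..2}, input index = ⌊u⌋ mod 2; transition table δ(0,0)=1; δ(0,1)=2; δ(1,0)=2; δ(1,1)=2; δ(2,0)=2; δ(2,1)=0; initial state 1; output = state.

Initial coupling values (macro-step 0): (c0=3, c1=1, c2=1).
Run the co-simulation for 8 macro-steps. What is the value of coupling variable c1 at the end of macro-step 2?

macro 1: S0 reads c0=3 → after 1×micro: 0; S1 reads c2=1 → after 1×micro: 0; S2 reads c2=1 → after 1×micro: 2 ⇒ (c0=0, c1=0, c2=2)
macro 2: S0 reads c0=0 → after 1×micro: 1; S1 reads c2=2 → after 1×micro: 2; S2 reads c2=2 → after 1×micro: 2 ⇒ (c0=1, c1=2, c2=2)
macro 3: S0 reads c0=1 → after 1×micro: 2; S1 reads c2=2 → after 1×micro: 2; S2 reads c2=2 → after 1×micro: 2 ⇒ (c0=2, c1=2, c2=2)
macro 4: S0 reads c0=2 → after 1×micro: 2; S1 reads c2=2 → after 1×micro: 2; S2 reads c2=2 → after 1×micro: 2 ⇒ (c0=2, c1=2, c2=2)
macro 5: S0 reads c0=2 → after 1×micro: 2; S1 reads c2=2 → after 1×micro: 2; S2 reads c2=2 → after 1×micro: 2 ⇒ (c0=2, c1=2, c2=2)
macro 6: S0 reads c0=2 → after 1×micro: 2; S1 reads c2=2 → after 1×micro: 2; S2 reads c2=2 → after 1×micro: 2 ⇒ (c0=2, c1=2, c2=2)
macro 7: S0 reads c0=2 → after 1×micro: 2; S1 reads c2=2 → after 1×micro: 2; S2 reads c2=2 → after 1×micro: 2 ⇒ (c0=2, c1=2, c2=2)
macro 8: S0 reads c0=2 → after 1×micro: 2; S1 reads c2=2 → after 1×micro: 2; S2 reads c2=2 → after 1×micro: 2 ⇒ (c0=2, c1=2, c2=2)

c1 at macro-step 2 = 2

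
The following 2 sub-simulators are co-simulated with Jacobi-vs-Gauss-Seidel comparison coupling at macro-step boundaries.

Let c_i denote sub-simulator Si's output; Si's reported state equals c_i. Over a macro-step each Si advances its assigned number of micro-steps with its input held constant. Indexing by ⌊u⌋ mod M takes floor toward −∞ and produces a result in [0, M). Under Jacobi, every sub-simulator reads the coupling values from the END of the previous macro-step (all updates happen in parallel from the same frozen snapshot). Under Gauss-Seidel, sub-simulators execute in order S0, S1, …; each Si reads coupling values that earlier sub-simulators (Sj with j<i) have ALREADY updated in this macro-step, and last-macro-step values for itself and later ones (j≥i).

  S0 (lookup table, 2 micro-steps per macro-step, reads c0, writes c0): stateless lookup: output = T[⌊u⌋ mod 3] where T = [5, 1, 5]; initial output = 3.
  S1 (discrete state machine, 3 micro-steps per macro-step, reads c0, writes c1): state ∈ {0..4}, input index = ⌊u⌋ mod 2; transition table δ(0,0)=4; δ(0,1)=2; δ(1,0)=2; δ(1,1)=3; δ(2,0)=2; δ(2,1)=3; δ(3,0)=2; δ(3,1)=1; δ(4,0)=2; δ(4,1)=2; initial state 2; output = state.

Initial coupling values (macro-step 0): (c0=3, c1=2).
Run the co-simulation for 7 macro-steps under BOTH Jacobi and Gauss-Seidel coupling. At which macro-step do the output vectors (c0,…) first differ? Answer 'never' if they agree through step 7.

[Jacobi] macro 1: S0 reads c0=3 → after 2×micro: 5; S1 reads c0=3 → after 3×micro: 3 ⇒ (c0=5, c1=3)
[Jacobi] macro 2: S0 reads c0=5 → after 2×micro: 5; S1 reads c0=5 → after 3×micro: 1 ⇒ (c0=5, c1=1)
[Jacobi] macro 3: S0 reads c0=5 → after 2×micro: 5; S1 reads c0=5 → after 3×micro: 3 ⇒ (c0=5, c1=3)
[Jacobi] macro 4: S0 reads c0=5 → after 2×micro: 5; S1 reads c0=5 → after 3×micro: 1 ⇒ (c0=5, c1=1)
[Jacobi] macro 5: S0 reads c0=5 → after 2×micro: 5; S1 reads c0=5 → after 3×micro: 3 ⇒ (c0=5, c1=3)
[Jacobi] macro 6: S0 reads c0=5 → after 2×micro: 5; S1 reads c0=5 → after 3×micro: 1 ⇒ (c0=5, c1=1)
[Jacobi] macro 7: S0 reads c0=5 → after 2×micro: 5; S1 reads c0=5 → after 3×micro: 3 ⇒ (c0=5, c1=3)
[Gauss-Seidel] macro 1: S0 reads c0=3 → after 2×micro: 5; S1 reads c0=5 → after 3×micro: 3 ⇒ (c0=5, c1=3)
[Gauss-Seidel] macro 2: S0 reads c0=5 → after 2×micro: 5; S1 reads c0=5 → after 3×micro: 1 ⇒ (c0=5, c1=1)
[Gauss-Seidel] macro 3: S0 reads c0=5 → after 2×micro: 5; S1 reads c0=5 → after 3×micro: 3 ⇒ (c0=5, c1=3)
[Gauss-Seidel] macro 4: S0 reads c0=5 → after 2×micro: 5; S1 reads c0=5 → after 3×micro: 1 ⇒ (c0=5, c1=1)
[Gauss-Seidel] macro 5: S0 reads c0=5 → after 2×micro: 5; S1 reads c0=5 → after 3×micro: 3 ⇒ (c0=5, c1=3)
[Gauss-Seidel] macro 6: S0 reads c0=5 → after 2×micro: 5; S1 reads c0=5 → after 3×micro: 1 ⇒ (c0=5, c1=1)
[Gauss-Seidel] macro 7: S0 reads c0=5 → after 2×micro: 5; S1 reads c0=5 → after 3×micro: 3 ⇒ (c0=5, c1=3)

first divergence at macro-step: never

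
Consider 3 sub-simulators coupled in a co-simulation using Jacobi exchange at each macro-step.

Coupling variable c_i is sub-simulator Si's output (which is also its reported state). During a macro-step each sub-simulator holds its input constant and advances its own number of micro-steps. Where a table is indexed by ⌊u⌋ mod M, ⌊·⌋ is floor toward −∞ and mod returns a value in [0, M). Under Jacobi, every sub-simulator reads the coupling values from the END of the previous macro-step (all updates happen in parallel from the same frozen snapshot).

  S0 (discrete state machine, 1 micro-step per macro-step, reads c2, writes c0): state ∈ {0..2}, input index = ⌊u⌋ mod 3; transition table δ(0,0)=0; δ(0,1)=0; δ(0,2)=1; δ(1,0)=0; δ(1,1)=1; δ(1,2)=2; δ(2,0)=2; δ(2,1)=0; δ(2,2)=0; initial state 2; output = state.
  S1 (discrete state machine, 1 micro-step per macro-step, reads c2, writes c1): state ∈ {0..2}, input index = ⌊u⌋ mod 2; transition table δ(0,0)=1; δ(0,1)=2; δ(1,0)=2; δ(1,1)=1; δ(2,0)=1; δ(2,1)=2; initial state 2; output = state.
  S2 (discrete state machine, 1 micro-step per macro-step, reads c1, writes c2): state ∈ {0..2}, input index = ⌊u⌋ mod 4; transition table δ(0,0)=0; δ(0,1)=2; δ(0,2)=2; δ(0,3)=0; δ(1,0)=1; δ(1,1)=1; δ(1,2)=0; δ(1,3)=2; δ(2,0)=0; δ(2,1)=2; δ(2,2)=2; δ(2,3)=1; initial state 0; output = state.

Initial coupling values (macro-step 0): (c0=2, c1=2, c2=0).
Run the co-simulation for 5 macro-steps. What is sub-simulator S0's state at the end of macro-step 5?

macro 1: S0 reads c2=0 → after 1×micro: 2; S1 reads c2=0 → after 1×micro: 1; S2 reads c1=2 → after 1×micro: 2 ⇒ (c0=2, c1=1, c2=2)
macro 2: S0 reads c2=2 → after 1×micro: 0; S1 reads c2=2 → after 1×micro: 2; S2 reads c1=1 → after 1×micro: 2 ⇒ (c0=0, c1=2, c2=2)
macro 3: S0 reads c2=2 → after 1×micro: 1; S1 reads c2=2 → after 1×micro: 1; S2 reads c1=2 → after 1×micro: 2 ⇒ (c0=1, c1=1, c2=2)
macro 4: S0 reads c2=2 → after 1×micro: 2; S1 reads c2=2 → after 1×micro: 2; S2 reads c1=1 → after 1×micro: 2 ⇒ (c0=2, c1=2, c2=2)
macro 5: S0 reads c2=2 → after 1×micro: 0; S1 reads c2=2 → after 1×micro: 1; S2 reads c1=2 → after 1×micro: 2 ⇒ (c0=0, c1=1, c2=2)

S0 state at macro-step 5 = 0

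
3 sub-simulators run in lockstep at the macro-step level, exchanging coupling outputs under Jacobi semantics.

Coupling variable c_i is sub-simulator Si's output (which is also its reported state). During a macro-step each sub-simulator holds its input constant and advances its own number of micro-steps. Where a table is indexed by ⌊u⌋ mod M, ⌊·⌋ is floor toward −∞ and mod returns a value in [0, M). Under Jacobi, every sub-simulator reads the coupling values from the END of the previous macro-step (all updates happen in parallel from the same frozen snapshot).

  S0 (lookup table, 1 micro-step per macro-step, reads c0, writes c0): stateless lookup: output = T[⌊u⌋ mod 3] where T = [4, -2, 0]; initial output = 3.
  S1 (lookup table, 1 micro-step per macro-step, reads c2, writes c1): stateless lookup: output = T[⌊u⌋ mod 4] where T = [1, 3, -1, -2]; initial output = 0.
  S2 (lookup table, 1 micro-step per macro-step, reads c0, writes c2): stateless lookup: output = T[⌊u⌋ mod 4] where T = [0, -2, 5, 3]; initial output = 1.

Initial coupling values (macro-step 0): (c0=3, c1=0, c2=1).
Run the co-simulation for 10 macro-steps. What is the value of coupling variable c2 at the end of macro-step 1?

c2 at macro-step 1 = 3

macro 1: S0 reads c0=3 → after 1×micro: 4; S1 reads c2=1 → after 1×micro: 3; S2 reads c0=3 → after 1×micro: 3 ⇒ (c0=4, c1=3, c2=3)
macro 2: S0 reads c0=4 → after 1×micro: -2; S1 reads c2=3 → after 1×micro: -2; S2 reads c0=4 → after 1×micro: 0 ⇒ (c0=-2, c1=-2, c2=0)
macro 3: S0 reads c0=-2 → after 1×micro: -2; S1 reads c2=0 → after 1×micro: 1; S2 reads c0=-2 → after 1×micro: 5 ⇒ (c0=-2, c1=1, c2=5)
macro 4: S0 reads c0=-2 → after 1×micro: -2; S1 reads c2=5 → after 1×micro: 3; S2 reads c0=-2 → after 1×micro: 5 ⇒ (c0=-2, c1=3, c2=5)
macro 5: S0 reads c0=-2 → after 1×micro: -2; S1 reads c2=5 → after 1×micro: 3; S2 reads c0=-2 → after 1×micro: 5 ⇒ (c0=-2, c1=3, c2=5)
macro 6: S0 reads c0=-2 → after 1×micro: -2; S1 reads c2=5 → after 1×micro: 3; S2 reads c0=-2 → after 1×micro: 5 ⇒ (c0=-2, c1=3, c2=5)
macro 7: S0 reads c0=-2 → after 1×micro: -2; S1 reads c2=5 → after 1×micro: 3; S2 reads c0=-2 → after 1×micro: 5 ⇒ (c0=-2, c1=3, c2=5)
macro 8: S0 reads c0=-2 → after 1×micro: -2; S1 reads c2=5 → after 1×micro: 3; S2 reads c0=-2 → after 1×micro: 5 ⇒ (c0=-2, c1=3, c2=5)
macro 9: S0 reads c0=-2 → after 1×micro: -2; S1 reads c2=5 → after 1×micro: 3; S2 reads c0=-2 → after 1×micro: 5 ⇒ (c0=-2, c1=3, c2=5)
macro 10: S0 reads c0=-2 → after 1×micro: -2; S1 reads c2=5 → after 1×micro: 3; S2 reads c0=-2 → after 1×micro: 5 ⇒ (c0=-2, c1=3, c2=5)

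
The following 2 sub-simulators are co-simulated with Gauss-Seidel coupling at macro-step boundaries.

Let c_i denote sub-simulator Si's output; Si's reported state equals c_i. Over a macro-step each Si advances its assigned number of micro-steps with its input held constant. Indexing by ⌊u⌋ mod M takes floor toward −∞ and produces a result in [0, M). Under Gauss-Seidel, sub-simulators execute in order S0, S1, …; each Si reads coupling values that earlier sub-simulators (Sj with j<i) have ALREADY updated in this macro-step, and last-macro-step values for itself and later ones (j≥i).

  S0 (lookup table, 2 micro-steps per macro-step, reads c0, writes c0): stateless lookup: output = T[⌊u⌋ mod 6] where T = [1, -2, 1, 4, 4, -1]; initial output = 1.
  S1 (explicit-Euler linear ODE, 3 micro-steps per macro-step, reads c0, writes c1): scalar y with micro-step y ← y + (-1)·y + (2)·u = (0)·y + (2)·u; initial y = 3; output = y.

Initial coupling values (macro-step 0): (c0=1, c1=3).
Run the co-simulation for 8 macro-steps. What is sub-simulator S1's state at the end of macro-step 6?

S1 state at macro-step 6 = 8

macro 1: S0 reads c0=1 → after 2×micro: -2; S1 reads c0=-2 → after 3×micro: -4 ⇒ (c0=-2, c1=-4)
macro 2: S0 reads c0=-2 → after 2×micro: 4; S1 reads c0=4 → after 3×micro: 8 ⇒ (c0=4, c1=8)
macro 3: S0 reads c0=4 → after 2×micro: 4; S1 reads c0=4 → after 3×micro: 8 ⇒ (c0=4, c1=8)
macro 4: S0 reads c0=4 → after 2×micro: 4; S1 reads c0=4 → after 3×micro: 8 ⇒ (c0=4, c1=8)
macro 5: S0 reads c0=4 → after 2×micro: 4; S1 reads c0=4 → after 3×micro: 8 ⇒ (c0=4, c1=8)
macro 6: S0 reads c0=4 → after 2×micro: 4; S1 reads c0=4 → after 3×micro: 8 ⇒ (c0=4, c1=8)
macro 7: S0 reads c0=4 → after 2×micro: 4; S1 reads c0=4 → after 3×micro: 8 ⇒ (c0=4, c1=8)
macro 8: S0 reads c0=4 → after 2×micro: 4; S1 reads c0=4 → after 3×micro: 8 ⇒ (c0=4, c1=8)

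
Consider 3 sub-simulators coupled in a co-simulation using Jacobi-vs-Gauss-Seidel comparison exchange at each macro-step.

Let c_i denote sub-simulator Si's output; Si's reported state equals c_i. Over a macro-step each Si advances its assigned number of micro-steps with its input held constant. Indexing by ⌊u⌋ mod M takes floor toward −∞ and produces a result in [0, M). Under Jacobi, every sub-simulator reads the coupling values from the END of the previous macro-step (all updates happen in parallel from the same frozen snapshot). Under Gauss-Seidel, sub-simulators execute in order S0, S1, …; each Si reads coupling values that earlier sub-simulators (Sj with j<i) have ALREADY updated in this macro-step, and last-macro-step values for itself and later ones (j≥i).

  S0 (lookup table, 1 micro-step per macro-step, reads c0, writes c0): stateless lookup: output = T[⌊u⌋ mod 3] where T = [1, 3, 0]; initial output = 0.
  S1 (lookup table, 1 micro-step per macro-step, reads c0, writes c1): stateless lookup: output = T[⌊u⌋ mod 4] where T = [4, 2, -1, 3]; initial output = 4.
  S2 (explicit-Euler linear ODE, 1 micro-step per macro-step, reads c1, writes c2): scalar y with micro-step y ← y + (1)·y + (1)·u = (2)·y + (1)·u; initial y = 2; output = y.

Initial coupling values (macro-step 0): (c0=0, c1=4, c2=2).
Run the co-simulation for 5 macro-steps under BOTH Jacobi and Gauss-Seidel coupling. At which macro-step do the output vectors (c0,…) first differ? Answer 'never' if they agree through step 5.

first divergence at macro-step: 1

[Jacobi] macro 1: S0 reads c0=0 → after 1×micro: 1; S1 reads c0=0 → after 1×micro: 4; S2 reads c1=4 → after 1×micro: 8 ⇒ (c0=1, c1=4, c2=8)
[Jacobi] macro 2: S0 reads c0=1 → after 1×micro: 3; S1 reads c0=1 → after 1×micro: 2; S2 reads c1=4 → after 1×micro: 20 ⇒ (c0=3, c1=2, c2=20)
[Jacobi] macro 3: S0 reads c0=3 → after 1×micro: 1; S1 reads c0=3 → after 1×micro: 3; S2 reads c1=2 → after 1×micro: 42 ⇒ (c0=1, c1=3, c2=42)
[Jacobi] macro 4: S0 reads c0=1 → after 1×micro: 3; S1 reads c0=1 → after 1×micro: 2; S2 reads c1=3 → after 1×micro: 87 ⇒ (c0=3, c1=2, c2=87)
[Jacobi] macro 5: S0 reads c0=3 → after 1×micro: 1; S1 reads c0=3 → after 1×micro: 3; S2 reads c1=2 → after 1×micro: 176 ⇒ (c0=1, c1=3, c2=176)
[Gauss-Seidel] macro 1: S0 reads c0=0 → after 1×micro: 1; S1 reads c0=1 → after 1×micro: 2; S2 reads c1=2 → after 1×micro: 6 ⇒ (c0=1, c1=2, c2=6)
[Gauss-Seidel] macro 2: S0 reads c0=1 → after 1×micro: 3; S1 reads c0=3 → after 1×micro: 3; S2 reads c1=3 → after 1×micro: 15 ⇒ (c0=3, c1=3, c2=15)
[Gauss-Seidel] macro 3: S0 reads c0=3 → after 1×micro: 1; S1 reads c0=1 → after 1×micro: 2; S2 reads c1=2 → after 1×micro: 32 ⇒ (c0=1, c1=2, c2=32)
[Gauss-Seidel] macro 4: S0 reads c0=1 → after 1×micro: 3; S1 reads c0=3 → after 1×micro: 3; S2 reads c1=3 → after 1×micro: 67 ⇒ (c0=3, c1=3, c2=67)
[Gauss-Seidel] macro 5: S0 reads c0=3 → after 1×micro: 1; S1 reads c0=1 → after 1×micro: 2; S2 reads c1=2 → after 1×micro: 136 ⇒ (c0=1, c1=2, c2=136)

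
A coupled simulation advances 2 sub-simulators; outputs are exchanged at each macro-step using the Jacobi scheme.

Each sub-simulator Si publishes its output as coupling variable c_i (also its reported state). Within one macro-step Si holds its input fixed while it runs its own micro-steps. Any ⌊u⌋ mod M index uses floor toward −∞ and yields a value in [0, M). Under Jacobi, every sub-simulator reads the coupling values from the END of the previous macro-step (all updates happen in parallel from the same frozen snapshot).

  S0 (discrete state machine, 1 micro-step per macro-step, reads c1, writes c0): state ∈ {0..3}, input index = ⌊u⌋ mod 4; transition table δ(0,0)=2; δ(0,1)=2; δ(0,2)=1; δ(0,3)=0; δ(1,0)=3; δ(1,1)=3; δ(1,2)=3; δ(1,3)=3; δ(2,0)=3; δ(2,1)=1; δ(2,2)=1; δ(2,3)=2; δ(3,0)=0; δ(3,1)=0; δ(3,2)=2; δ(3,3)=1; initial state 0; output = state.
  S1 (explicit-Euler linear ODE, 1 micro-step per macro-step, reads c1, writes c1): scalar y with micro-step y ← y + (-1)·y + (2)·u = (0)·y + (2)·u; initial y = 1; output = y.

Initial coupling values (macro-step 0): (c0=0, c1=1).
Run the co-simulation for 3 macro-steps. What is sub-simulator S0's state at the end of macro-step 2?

macro 1: S0 reads c1=1 → after 1×micro: 2; S1 reads c1=1 → after 1×micro: 2 ⇒ (c0=2, c1=2)
macro 2: S0 reads c1=2 → after 1×micro: 1; S1 reads c1=2 → after 1×micro: 4 ⇒ (c0=1, c1=4)
macro 3: S0 reads c1=4 → after 1×micro: 3; S1 reads c1=4 → after 1×micro: 8 ⇒ (c0=3, c1=8)

S0 state at macro-step 2 = 1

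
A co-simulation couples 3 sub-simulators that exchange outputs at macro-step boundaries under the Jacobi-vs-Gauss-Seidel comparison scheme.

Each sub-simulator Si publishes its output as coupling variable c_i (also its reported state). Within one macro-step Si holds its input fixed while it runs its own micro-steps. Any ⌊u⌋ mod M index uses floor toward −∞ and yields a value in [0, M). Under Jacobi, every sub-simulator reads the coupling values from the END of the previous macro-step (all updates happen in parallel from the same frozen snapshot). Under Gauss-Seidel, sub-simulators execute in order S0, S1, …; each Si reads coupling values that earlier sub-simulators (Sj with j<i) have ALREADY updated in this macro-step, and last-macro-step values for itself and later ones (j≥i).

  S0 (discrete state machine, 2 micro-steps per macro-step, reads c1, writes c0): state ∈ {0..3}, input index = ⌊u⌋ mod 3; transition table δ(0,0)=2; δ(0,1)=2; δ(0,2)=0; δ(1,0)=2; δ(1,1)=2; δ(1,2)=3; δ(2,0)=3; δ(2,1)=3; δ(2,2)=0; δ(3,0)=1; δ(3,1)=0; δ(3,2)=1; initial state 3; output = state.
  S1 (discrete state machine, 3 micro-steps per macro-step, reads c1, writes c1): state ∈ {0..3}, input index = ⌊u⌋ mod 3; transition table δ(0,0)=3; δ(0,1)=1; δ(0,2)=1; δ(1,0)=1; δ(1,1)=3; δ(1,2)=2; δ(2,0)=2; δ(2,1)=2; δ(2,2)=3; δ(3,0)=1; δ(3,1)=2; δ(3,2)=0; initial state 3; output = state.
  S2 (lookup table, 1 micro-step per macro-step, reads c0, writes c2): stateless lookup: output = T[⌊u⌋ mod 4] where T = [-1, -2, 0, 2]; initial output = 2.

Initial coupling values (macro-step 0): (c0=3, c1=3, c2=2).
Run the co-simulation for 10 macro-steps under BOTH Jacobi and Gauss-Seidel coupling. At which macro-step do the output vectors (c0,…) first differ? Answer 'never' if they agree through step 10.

[Jacobi] macro 1: S0 reads c1=3 → after 2×micro: 2; S1 reads c1=3 → after 3×micro: 1; S2 reads c0=3 → after 1×micro: 2 ⇒ (c0=2, c1=1, c2=2)
[Jacobi] macro 2: S0 reads c1=1 → after 2×micro: 0; S1 reads c1=1 → after 3×micro: 2; S2 reads c0=2 → after 1×micro: 0 ⇒ (c0=0, c1=2, c2=0)
[Jacobi] macro 3: S0 reads c1=2 → after 2×micro: 0; S1 reads c1=2 → after 3×micro: 1; S2 reads c0=0 → after 1×micro: -1 ⇒ (c0=0, c1=1, c2=-1)
[Jacobi] macro 4: S0 reads c1=1 → after 2×micro: 3; S1 reads c1=1 → after 3×micro: 2; S2 reads c0=0 → after 1×micro: -1 ⇒ (c0=3, c1=2, c2=-1)
[Jacobi] macro 5: S0 reads c1=2 → after 2×micro: 3; S1 reads c1=2 → after 3×micro: 1; S2 reads c0=3 → after 1×micro: 2 ⇒ (c0=3, c1=1, c2=2)
[Jacobi] macro 6: S0 reads c1=1 → after 2×micro: 2; S1 reads c1=1 → after 3×micro: 2; S2 reads c0=3 → after 1×micro: 2 ⇒ (c0=2, c1=2, c2=2)
[Jacobi] macro 7: S0 reads c1=2 → after 2×micro: 0; S1 reads c1=2 → after 3×micro: 1; S2 reads c0=2 → after 1×micro: 0 ⇒ (c0=0, c1=1, c2=0)
[Jacobi] macro 8: S0 reads c1=1 → after 2×micro: 3; S1 reads c1=1 → after 3×micro: 2; S2 reads c0=0 → after 1×micro: -1 ⇒ (c0=3, c1=2, c2=-1)
[Jacobi] macro 9: S0 reads c1=2 → after 2×micro: 3; S1 reads c1=2 → after 3×micro: 1; S2 reads c0=3 → after 1×micro: 2 ⇒ (c0=3, c1=1, c2=2)
[Jacobi] macro 10: S0 reads c1=1 → after 2×micro: 2; S1 reads c1=1 → after 3×micro: 2; S2 reads c0=3 → after 1×micro: 2 ⇒ (c0=2, c1=2, c2=2)
[Gauss-Seidel] macro 1: S0 reads c1=3 → after 2×micro: 2; S1 reads c1=3 → after 3×micro: 1; S2 reads c0=2 → after 1×micro: 0 ⇒ (c0=2, c1=1, c2=0)
[Gauss-Seidel] macro 2: S0 reads c1=1 → after 2×micro: 0; S1 reads c1=1 → after 3×micro: 2; S2 reads c0=0 → after 1×micro: -1 ⇒ (c0=0, c1=2, c2=-1)
[Gauss-Seidel] macro 3: S0 reads c1=2 → after 2×micro: 0; S1 reads c1=2 → after 3×micro: 1; S2 reads c0=0 → after 1×micro: -1 ⇒ (c0=0, c1=1, c2=-1)
[Gauss-Seidel] macro 4: S0 reads c1=1 → after 2×micro: 3; S1 reads c1=1 → after 3×micro: 2; S2 reads c0=3 → after 1×micro: 2 ⇒ (c0=3, c1=2, c2=2)
[Gauss-Seidel] macro 5: S0 reads c1=2 → after 2×micro: 3; S1 reads c1=2 → after 3×micro: 1; S2 reads c0=3 → after 1×micro: 2 ⇒ (c0=3, c1=1, c2=2)
[Gauss-Seidel] macro 6: S0 reads c1=1 → after 2×micro: 2; S1 reads c1=1 → after 3×micro: 2; S2 reads c0=2 → after 1×micro: 0 ⇒ (c0=2, c1=2, c2=0)
[Gauss-Seidel] macro 7: S0 reads c1=2 → after 2×micro: 0; S1 reads c1=2 → after 3×micro: 1; S2 reads c0=0 → after 1×micro: -1 ⇒ (c0=0, c1=1, c2=-1)
[Gauss-Seidel] macro 8: S0 reads c1=1 → after 2×micro: 3; S1 reads c1=1 → after 3×micro: 2; S2 reads c0=3 → after 1×micro: 2 ⇒ (c0=3, c1=2, c2=2)
[Gauss-Seidel] macro 9: S0 reads c1=2 → after 2×micro: 3; S1 reads c1=2 → after 3×micro: 1; S2 reads c0=3 → after 1×micro: 2 ⇒ (c0=3, c1=1, c2=2)
[Gauss-Seidel] macro 10: S0 reads c1=1 → after 2×micro: 2; S1 reads c1=1 → after 3×micro: 2; S2 reads c0=2 → after 1×micro: 0 ⇒ (c0=2, c1=2, c2=0)

first divergence at macro-step: 1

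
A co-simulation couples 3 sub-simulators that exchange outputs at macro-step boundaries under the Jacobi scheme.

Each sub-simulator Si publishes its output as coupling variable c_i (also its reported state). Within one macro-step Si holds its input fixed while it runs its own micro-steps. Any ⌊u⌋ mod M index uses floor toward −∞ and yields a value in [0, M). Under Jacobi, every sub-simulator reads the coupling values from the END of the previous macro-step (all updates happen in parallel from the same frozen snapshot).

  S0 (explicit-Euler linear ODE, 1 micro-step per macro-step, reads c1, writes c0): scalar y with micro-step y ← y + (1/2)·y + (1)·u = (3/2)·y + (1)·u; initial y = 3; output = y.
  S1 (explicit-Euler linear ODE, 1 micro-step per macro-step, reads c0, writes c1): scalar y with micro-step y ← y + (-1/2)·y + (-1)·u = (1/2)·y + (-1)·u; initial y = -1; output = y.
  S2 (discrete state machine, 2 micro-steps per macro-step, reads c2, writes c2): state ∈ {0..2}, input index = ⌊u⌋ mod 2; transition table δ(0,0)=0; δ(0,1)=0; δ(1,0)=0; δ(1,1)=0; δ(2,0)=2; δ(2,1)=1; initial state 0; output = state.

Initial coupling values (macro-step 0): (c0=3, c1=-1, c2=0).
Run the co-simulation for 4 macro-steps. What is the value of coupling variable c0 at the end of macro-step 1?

macro 1: S0 reads c1=-1 → after 1×micro: 7/2; S1 reads c0=3 → after 1×micro: -7/2; S2 reads c2=0 → after 2×micro: 0 ⇒ (c0=7/2, c1=-7/2, c2=0)
macro 2: S0 reads c1=-7/2 → after 1×micro: 7/4; S1 reads c0=7/2 → after 1×micro: -21/4; S2 reads c2=0 → after 2×micro: 0 ⇒ (c0=7/4, c1=-21/4, c2=0)
macro 3: S0 reads c1=-21/4 → after 1×micro: -21/8; S1 reads c0=7/4 → after 1×micro: -35/8; S2 reads c2=0 → after 2×micro: 0 ⇒ (c0=-21/8, c1=-35/8, c2=0)
macro 4: S0 reads c1=-35/8 → after 1×micro: -133/16; S1 reads c0=-21/8 → after 1×micro: 7/16; S2 reads c2=0 → after 2×micro: 0 ⇒ (c0=-133/16, c1=7/16, c2=0)

c0 at macro-step 1 = 7/2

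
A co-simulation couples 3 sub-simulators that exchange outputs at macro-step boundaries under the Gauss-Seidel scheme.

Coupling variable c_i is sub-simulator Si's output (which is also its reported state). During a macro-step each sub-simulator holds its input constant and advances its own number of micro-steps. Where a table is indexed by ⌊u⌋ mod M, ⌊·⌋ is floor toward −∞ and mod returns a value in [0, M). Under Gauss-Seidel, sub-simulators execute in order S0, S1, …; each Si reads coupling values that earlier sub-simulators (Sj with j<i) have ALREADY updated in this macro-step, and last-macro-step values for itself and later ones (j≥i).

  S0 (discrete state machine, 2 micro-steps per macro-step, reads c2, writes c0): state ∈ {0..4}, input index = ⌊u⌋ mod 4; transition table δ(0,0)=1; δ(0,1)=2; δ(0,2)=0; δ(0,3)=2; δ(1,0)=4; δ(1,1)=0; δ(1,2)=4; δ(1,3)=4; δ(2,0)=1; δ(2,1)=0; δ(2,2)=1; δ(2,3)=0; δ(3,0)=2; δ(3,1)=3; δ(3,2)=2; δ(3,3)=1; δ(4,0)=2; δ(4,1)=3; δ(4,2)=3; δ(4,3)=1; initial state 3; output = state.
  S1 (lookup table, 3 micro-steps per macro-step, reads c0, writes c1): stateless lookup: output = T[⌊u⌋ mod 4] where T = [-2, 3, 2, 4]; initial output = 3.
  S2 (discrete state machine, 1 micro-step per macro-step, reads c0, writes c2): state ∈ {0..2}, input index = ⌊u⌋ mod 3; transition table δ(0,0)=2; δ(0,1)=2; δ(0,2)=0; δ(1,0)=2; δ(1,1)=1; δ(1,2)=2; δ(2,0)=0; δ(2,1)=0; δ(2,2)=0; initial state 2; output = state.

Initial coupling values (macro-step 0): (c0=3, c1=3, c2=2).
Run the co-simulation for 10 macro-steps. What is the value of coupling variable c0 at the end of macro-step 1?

c0 at macro-step 1 = 1

macro 1: S0 reads c2=2 → after 2×micro: 1; S1 reads c0=1 → after 3×micro: 3; S2 reads c0=1 → after 1×micro: 0 ⇒ (c0=1, c1=3, c2=0)
macro 2: S0 reads c2=0 → after 2×micro: 2; S1 reads c0=2 → after 3×micro: 2; S2 reads c0=2 → after 1×micro: 0 ⇒ (c0=2, c1=2, c2=0)
macro 3: S0 reads c2=0 → after 2×micro: 4; S1 reads c0=4 → after 3×micro: -2; S2 reads c0=4 → after 1×micro: 2 ⇒ (c0=4, c1=-2, c2=2)
macro 4: S0 reads c2=2 → after 2×micro: 2; S1 reads c0=2 → after 3×micro: 2; S2 reads c0=2 → after 1×micro: 0 ⇒ (c0=2, c1=2, c2=0)
macro 5: S0 reads c2=0 → after 2×micro: 4; S1 reads c0=4 → after 3×micro: -2; S2 reads c0=4 → after 1×micro: 2 ⇒ (c0=4, c1=-2, c2=2)
macro 6: S0 reads c2=2 → after 2×micro: 2; S1 reads c0=2 → after 3×micro: 2; S2 reads c0=2 → after 1×micro: 0 ⇒ (c0=2, c1=2, c2=0)
macro 7: S0 reads c2=0 → after 2×micro: 4; S1 reads c0=4 → after 3×micro: -2; S2 reads c0=4 → after 1×micro: 2 ⇒ (c0=4, c1=-2, c2=2)
macro 8: S0 reads c2=2 → after 2×micro: 2; S1 reads c0=2 → after 3×micro: 2; S2 reads c0=2 → after 1×micro: 0 ⇒ (c0=2, c1=2, c2=0)
macro 9: S0 reads c2=0 → after 2×micro: 4; S1 reads c0=4 → after 3×micro: -2; S2 reads c0=4 → after 1×micro: 2 ⇒ (c0=4, c1=-2, c2=2)
macro 10: S0 reads c2=2 → after 2×micro: 2; S1 reads c0=2 → after 3×micro: 2; S2 reads c0=2 → after 1×micro: 0 ⇒ (c0=2, c1=2, c2=0)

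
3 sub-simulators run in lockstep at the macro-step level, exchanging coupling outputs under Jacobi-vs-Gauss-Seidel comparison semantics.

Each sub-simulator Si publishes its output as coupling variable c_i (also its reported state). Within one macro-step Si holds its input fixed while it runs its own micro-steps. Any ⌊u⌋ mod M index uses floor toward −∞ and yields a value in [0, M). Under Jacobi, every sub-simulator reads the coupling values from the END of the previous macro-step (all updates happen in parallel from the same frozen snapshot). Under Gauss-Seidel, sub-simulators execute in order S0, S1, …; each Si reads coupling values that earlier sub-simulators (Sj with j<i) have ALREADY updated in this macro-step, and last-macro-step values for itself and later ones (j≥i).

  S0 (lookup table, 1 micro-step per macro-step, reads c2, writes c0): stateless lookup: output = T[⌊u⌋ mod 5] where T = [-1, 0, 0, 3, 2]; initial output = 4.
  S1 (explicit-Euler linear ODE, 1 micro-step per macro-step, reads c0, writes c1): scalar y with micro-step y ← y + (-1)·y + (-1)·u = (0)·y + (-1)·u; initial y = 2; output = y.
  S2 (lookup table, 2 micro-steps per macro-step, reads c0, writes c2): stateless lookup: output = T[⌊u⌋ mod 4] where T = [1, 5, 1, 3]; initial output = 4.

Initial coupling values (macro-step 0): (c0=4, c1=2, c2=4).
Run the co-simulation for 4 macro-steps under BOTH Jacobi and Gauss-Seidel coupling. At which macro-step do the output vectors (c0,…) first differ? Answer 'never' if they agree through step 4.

[Jacobi] macro 1: S0 reads c2=4 → after 1×micro: 2; S1 reads c0=4 → after 1×micro: -4; S2 reads c0=4 → after 2×micro: 1 ⇒ (c0=2, c1=-4, c2=1)
[Jacobi] macro 2: S0 reads c2=1 → after 1×micro: 0; S1 reads c0=2 → after 1×micro: -2; S2 reads c0=2 → after 2×micro: 1 ⇒ (c0=0, c1=-2, c2=1)
[Jacobi] macro 3: S0 reads c2=1 → after 1×micro: 0; S1 reads c0=0 → after 1×micro: 0; S2 reads c0=0 → after 2×micro: 1 ⇒ (c0=0, c1=0, c2=1)
[Jacobi] macro 4: S0 reads c2=1 → after 1×micro: 0; S1 reads c0=0 → after 1×micro: 0; S2 reads c0=0 → after 2×micro: 1 ⇒ (c0=0, c1=0, c2=1)
[Gauss-Seidel] macro 1: S0 reads c2=4 → after 1×micro: 2; S1 reads c0=2 → after 1×micro: -2; S2 reads c0=2 → after 2×micro: 1 ⇒ (c0=2, c1=-2, c2=1)
[Gauss-Seidel] macro 2: S0 reads c2=1 → after 1×micro: 0; S1 reads c0=0 → after 1×micro: 0; S2 reads c0=0 → after 2×micro: 1 ⇒ (c0=0, c1=0, c2=1)
[Gauss-Seidel] macro 3: S0 reads c2=1 → after 1×micro: 0; S1 reads c0=0 → after 1×micro: 0; S2 reads c0=0 → after 2×micro: 1 ⇒ (c0=0, c1=0, c2=1)
[Gauss-Seidel] macro 4: S0 reads c2=1 → after 1×micro: 0; S1 reads c0=0 → after 1×micro: 0; S2 reads c0=0 → after 2×micro: 1 ⇒ (c0=0, c1=0, c2=1)

first divergence at macro-step: 1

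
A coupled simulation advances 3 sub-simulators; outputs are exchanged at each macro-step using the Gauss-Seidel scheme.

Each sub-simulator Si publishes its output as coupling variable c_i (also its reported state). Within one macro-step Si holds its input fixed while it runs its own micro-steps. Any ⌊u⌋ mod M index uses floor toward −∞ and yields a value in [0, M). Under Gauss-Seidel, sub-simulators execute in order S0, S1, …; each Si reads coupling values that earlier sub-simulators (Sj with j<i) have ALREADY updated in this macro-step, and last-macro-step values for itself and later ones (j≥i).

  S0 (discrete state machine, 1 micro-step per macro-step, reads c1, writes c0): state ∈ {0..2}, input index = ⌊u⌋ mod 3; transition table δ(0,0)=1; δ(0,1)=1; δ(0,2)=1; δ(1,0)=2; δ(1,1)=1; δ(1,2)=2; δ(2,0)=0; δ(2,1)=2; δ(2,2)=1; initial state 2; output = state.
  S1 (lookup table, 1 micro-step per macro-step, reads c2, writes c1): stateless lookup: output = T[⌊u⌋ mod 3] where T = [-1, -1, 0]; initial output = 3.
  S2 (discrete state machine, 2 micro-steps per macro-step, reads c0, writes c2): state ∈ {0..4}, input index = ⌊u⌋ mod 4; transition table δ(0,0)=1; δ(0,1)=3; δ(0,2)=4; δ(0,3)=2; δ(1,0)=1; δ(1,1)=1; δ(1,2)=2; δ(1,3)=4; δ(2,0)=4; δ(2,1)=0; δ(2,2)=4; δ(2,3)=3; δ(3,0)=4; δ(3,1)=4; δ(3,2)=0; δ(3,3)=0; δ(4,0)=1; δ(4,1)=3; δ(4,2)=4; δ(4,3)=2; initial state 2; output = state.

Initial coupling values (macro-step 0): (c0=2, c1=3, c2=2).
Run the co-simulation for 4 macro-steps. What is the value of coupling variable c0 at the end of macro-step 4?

macro 1: S0 reads c1=3 → after 1×micro: 0; S1 reads c2=2 → after 1×micro: 0; S2 reads c0=0 → after 2×micro: 1 ⇒ (c0=0, c1=0, c2=1)
macro 2: S0 reads c1=0 → after 1×micro: 1; S1 reads c2=1 → after 1×micro: -1; S2 reads c0=1 → after 2×micro: 1 ⇒ (c0=1, c1=-1, c2=1)
macro 3: S0 reads c1=-1 → after 1×micro: 2; S1 reads c2=1 → after 1×micro: -1; S2 reads c0=2 → after 2×micro: 4 ⇒ (c0=2, c1=-1, c2=4)
macro 4: S0 reads c1=-1 → after 1×micro: 1; S1 reads c2=4 → after 1×micro: -1; S2 reads c0=1 → after 2×micro: 4 ⇒ (c0=1, c1=-1, c2=4)

c0 at macro-step 4 = 1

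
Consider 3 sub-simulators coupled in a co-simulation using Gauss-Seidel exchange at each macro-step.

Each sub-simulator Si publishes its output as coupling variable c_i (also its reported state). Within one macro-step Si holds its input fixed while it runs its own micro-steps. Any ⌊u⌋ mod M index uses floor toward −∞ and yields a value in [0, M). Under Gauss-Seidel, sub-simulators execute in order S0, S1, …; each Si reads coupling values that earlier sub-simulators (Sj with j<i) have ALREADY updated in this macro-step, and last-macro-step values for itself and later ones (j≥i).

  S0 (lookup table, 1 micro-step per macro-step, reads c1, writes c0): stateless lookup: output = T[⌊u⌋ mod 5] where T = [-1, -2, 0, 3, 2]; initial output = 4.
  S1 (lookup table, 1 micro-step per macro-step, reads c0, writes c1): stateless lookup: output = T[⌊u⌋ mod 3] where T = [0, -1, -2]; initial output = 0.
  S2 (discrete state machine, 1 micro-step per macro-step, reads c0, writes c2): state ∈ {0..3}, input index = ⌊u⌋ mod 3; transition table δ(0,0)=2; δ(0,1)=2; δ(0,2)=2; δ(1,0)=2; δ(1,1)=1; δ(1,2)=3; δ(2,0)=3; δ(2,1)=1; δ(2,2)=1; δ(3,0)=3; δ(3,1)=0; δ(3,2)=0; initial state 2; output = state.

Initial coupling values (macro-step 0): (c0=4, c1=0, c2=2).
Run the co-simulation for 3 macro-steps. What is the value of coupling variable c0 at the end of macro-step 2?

macro 1: S0 reads c1=0 → after 1×micro: -1; S1 reads c0=-1 → after 1×micro: -2; S2 reads c0=-1 → after 1×micro: 1 ⇒ (c0=-1, c1=-2, c2=1)
macro 2: S0 reads c1=-2 → after 1×micro: 3; S1 reads c0=3 → after 1×micro: 0; S2 reads c0=3 → after 1×micro: 2 ⇒ (c0=3, c1=0, c2=2)
macro 3: S0 reads c1=0 → after 1×micro: -1; S1 reads c0=-1 → after 1×micro: -2; S2 reads c0=-1 → after 1×micro: 1 ⇒ (c0=-1, c1=-2, c2=1)

c0 at macro-step 2 = 3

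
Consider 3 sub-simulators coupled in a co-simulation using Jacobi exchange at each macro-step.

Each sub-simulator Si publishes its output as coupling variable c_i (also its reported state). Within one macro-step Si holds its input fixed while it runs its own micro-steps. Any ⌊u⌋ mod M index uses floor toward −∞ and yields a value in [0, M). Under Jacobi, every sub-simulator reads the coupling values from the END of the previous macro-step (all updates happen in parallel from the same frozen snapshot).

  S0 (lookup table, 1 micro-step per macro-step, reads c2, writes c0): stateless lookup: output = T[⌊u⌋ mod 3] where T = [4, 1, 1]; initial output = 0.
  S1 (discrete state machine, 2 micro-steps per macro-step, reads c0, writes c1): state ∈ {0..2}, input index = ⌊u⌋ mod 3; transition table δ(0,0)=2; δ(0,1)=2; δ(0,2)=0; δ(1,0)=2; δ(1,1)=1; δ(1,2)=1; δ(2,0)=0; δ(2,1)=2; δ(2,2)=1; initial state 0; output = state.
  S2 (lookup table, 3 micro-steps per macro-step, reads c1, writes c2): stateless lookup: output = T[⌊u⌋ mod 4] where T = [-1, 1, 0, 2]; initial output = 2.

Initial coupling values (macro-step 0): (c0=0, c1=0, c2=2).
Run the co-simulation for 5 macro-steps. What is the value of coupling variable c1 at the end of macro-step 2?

c1 at macro-step 2 = 2

macro 1: S0 reads c2=2 → after 1×micro: 1; S1 reads c0=0 → after 2×micro: 0; S2 reads c1=0 → after 3×micro: -1 ⇒ (c0=1, c1=0, c2=-1)
macro 2: S0 reads c2=-1 → after 1×micro: 1; S1 reads c0=1 → after 2×micro: 2; S2 reads c1=0 → after 3×micro: -1 ⇒ (c0=1, c1=2, c2=-1)
macro 3: S0 reads c2=-1 → after 1×micro: 1; S1 reads c0=1 → after 2×micro: 2; S2 reads c1=2 → after 3×micro: 0 ⇒ (c0=1, c1=2, c2=0)
macro 4: S0 reads c2=0 → after 1×micro: 4; S1 reads c0=1 → after 2×micro: 2; S2 reads c1=2 → after 3×micro: 0 ⇒ (c0=4, c1=2, c2=0)
macro 5: S0 reads c2=0 → after 1×micro: 4; S1 reads c0=4 → after 2×micro: 2; S2 reads c1=2 → after 3×micro: 0 ⇒ (c0=4, c1=2, c2=0)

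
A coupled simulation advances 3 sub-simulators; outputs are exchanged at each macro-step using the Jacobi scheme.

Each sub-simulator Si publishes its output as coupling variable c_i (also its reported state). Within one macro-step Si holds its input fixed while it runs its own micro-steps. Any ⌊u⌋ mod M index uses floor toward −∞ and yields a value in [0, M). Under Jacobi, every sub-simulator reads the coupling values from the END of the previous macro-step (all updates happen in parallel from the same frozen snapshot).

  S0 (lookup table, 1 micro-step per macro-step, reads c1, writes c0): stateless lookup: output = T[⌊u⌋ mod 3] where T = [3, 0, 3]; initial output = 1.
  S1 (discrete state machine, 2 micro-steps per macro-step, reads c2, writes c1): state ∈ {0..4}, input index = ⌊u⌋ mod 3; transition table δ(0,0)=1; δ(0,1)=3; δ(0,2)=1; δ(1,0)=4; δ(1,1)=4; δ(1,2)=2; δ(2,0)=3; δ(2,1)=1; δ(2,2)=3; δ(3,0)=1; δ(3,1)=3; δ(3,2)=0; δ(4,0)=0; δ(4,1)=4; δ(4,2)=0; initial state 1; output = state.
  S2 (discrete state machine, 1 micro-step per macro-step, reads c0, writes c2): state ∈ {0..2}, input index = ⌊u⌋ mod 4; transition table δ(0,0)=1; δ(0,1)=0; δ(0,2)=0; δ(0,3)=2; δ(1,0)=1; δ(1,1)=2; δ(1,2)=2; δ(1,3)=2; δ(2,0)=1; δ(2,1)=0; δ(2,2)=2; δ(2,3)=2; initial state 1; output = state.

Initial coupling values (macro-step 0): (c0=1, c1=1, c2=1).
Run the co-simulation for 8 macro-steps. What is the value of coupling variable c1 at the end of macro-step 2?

c1 at macro-step 2 = 1

macro 1: S0 reads c1=1 → after 1×micro: 0; S1 reads c2=1 → after 2×micro: 4; S2 reads c0=1 → after 1×micro: 2 ⇒ (c0=0, c1=4, c2=2)
macro 2: S0 reads c1=4 → after 1×micro: 0; S1 reads c2=2 → after 2×micro: 1; S2 reads c0=0 → after 1×micro: 1 ⇒ (c0=0, c1=1, c2=1)
macro 3: S0 reads c1=1 → after 1×micro: 0; S1 reads c2=1 → after 2×micro: 4; S2 reads c0=0 → after 1×micro: 1 ⇒ (c0=0, c1=4, c2=1)
macro 4: S0 reads c1=4 → after 1×micro: 0; S1 reads c2=1 → after 2×micro: 4; S2 reads c0=0 → after 1×micro: 1 ⇒ (c0=0, c1=4, c2=1)
macro 5: S0 reads c1=4 → after 1×micro: 0; S1 reads c2=1 → after 2×micro: 4; S2 reads c0=0 → after 1×micro: 1 ⇒ (c0=0, c1=4, c2=1)
macro 6: S0 reads c1=4 → after 1×micro: 0; S1 reads c2=1 → after 2×micro: 4; S2 reads c0=0 → after 1×micro: 1 ⇒ (c0=0, c1=4, c2=1)
macro 7: S0 reads c1=4 → after 1×micro: 0; S1 reads c2=1 → after 2×micro: 4; S2 reads c0=0 → after 1×micro: 1 ⇒ (c0=0, c1=4, c2=1)
macro 8: S0 reads c1=4 → after 1×micro: 0; S1 reads c2=1 → after 2×micro: 4; S2 reads c0=0 → after 1×micro: 1 ⇒ (c0=0, c1=4, c2=1)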